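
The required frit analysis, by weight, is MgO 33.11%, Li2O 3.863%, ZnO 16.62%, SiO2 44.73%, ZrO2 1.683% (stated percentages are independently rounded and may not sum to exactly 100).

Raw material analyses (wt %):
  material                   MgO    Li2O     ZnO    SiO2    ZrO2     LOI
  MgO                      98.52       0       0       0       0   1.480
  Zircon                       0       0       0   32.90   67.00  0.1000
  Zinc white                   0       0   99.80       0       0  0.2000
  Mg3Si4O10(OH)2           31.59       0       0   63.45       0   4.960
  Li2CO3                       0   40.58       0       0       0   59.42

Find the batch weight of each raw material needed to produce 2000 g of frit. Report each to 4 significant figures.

All arithmetic holds exact precision in every operation; working values appear, rounded to 4 significant figures, in the working; each reported value is rounded only once — derived quantities, including the yield, the totals, net glass mass, LOI, five oxide percentages, are re-derived starting from the weights at 2000 g of glass in exact precision, as written in problem or answer.
Target oxide masses per 2000 g frit:
  MgO: 33.11% × 2000 = 662.2 g
  Li2O: 3.863% × 2000 = 77.26 g
  ZnO: 16.62% × 2000 = 332.4 g
  SiO2: 44.73% × 2000 = 894.6 g
  ZrO2: 1.683% × 2000 = 33.66 g
A balance pass over the oxides, using the reported weights, relative to the basis at hand (delivered sums recover each target inside rounding margins):
  MgO: 228.4·0.9852 + 1384·0.3159 = 662.2 g (target 662.2 g)
  Li2O: 190.4·0.4058 = 77.26 g (target 77.26 g)
  ZnO: 333.1·0.9980 = 332.4 g (target 332.4 g)
  SiO2: 50.24·0.3290 + 1384·0.6345 = 894.7 g (target 894.6 g)
  ZrO2: 50.24·0.6700 = 33.66 g (target 33.66 g)
Glass-mass closure: total charge less LOI = 2000 g (per-oxide target masses sum to 2000 g; versus the stated basis of 2000 g — deltas are rounding alone).
Total batch = Σ batch = 2186 g; LOI loss = Σ batch·LOI = 185.9 g; as yield: glass ÷ batch → 91.50%.

Batch per 2000 g frit:
  MgO: 228.4 g
  Zircon: 50.24 g
  Zinc white: 333.1 g
  Mg3Si4O10(OH)2: 1384 g
  Li2CO3: 190.4 g
Total batch = 2186 g; LOI loss = 185.9 g; yield = 91.50%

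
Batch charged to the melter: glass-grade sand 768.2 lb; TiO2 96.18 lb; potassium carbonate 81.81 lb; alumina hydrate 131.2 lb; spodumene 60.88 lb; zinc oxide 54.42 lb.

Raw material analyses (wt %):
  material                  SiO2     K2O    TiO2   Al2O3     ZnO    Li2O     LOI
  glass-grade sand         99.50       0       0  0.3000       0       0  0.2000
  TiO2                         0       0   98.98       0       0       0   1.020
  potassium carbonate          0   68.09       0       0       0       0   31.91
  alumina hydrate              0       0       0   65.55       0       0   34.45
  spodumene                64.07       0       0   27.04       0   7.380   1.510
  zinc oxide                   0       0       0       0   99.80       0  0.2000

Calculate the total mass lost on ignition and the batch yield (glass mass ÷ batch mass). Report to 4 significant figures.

LOI loss = 74.85 lb; glass = 1118 lb; yield = 93.72%

All arithmetic keeps full precision throughout. Values along the way appear with 4-significant-digit rounding as written — exactly one rounding is applied to every reported figure. All derived quantities are carried using the weight values for 1118 lb of glass at full float precision (six oxide percentages, ignition loss, yield, net glass mass, the totals) precisely as stated by question or answer.
Per-material ignition loss:
  glass-grade sand: 768.2 × 0.002000 = 1.536 lb
  TiO2: 96.18 × 0.01020 = 0.9810 lb
  potassium carbonate: 81.81 × 0.3191 = 26.11 lb
  alumina hydrate: 131.2 × 0.3445 = 45.20 lb
  spodumene: 60.88 × 0.01510 = 0.9193 lb
  zinc oxide: 54.42 × 0.002000 = 0.1088 lb
Total LOI = 74.85 lb
Glass = batch − LOI = 1193 − 74.85 = 1118 lb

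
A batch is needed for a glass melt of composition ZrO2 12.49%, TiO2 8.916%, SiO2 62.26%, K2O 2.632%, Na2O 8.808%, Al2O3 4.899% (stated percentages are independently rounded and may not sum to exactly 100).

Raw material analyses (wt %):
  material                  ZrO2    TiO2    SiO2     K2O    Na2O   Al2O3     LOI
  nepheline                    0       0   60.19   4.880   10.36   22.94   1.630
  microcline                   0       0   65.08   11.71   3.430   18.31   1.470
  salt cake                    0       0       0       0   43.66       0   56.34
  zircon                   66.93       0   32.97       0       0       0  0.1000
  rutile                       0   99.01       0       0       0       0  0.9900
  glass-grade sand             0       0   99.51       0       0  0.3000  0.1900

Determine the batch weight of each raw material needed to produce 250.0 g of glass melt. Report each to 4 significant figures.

In-progress results are printed, rounded to four significant figures, alongside each step. The whole derivation carries exact precision in every operation — a single rounding finalizes each reported result; all derived quantities (ignition loss, glass mass, the totals, six oxide percentages, the yield) are recomputed from the batch weights per 250.0 g of glass at full float precision exactly as shown in either problem or answer.
Per-oxide target masses for 250.0 g glass melt:
  ZrO2: 12.49% × 250.0 = 31.22 g
  TiO2: 8.916% × 250.0 = 22.29 g
  SiO2: 62.26% × 250.0 = 155.6 g
  K2O: 2.632% × 250.0 = 6.580 g
  Na2O: 8.808% × 250.0 = 22.02 g
  Al2O3: 4.899% × 250.0 = 12.25 g
Checking each oxide sum on the weights just shown, per the basis as stated (delivered sums recover each target exact up to rounding of places):
  ZrO2: 46.65·0.6693 = 31.22 g (target 31.22 g)
  TiO2: 22.51·0.9901 = 22.29 g (target 22.29 g)
  SiO2: 10.82·0.6019 + 51.68·0.6508 + 46.65·0.3297 + 100.6·0.9951 = 155.6 g (target 155.6 g)
  K2O: 10.82·0.04880 + 51.68·0.1171 = 6.580 g (target 6.580 g)
  Na2O: 10.82·0.1036 + 51.68·0.03430 + 43.81·0.4366 = 22.02 g (target 22.02 g)
  Al2O3: 10.82·0.2294 + 51.68·0.1831 + 100.6·0.003000 = 12.25 g (target 12.25 g)
Glass mass check: batch total minus LOI = 250.0 g (the Σ of target masses is 250.0 g; versus the stated basis of 250.0 g — a pure rounding effect).
Batch total: Σ batch = 276.1 g; LOI loss = Σ batch·LOI = 26.08 g; yield = glass ÷ total batch = 90.55%.

Batch per 250.0 g glass melt:
  nepheline: 10.82 g
  microcline: 51.68 g
  salt cake: 43.81 g
  zircon: 46.65 g
  rutile: 22.51 g
  glass-grade sand: 100.6 g
Total batch = 276.1 g; LOI loss = 26.08 g; yield = 90.55%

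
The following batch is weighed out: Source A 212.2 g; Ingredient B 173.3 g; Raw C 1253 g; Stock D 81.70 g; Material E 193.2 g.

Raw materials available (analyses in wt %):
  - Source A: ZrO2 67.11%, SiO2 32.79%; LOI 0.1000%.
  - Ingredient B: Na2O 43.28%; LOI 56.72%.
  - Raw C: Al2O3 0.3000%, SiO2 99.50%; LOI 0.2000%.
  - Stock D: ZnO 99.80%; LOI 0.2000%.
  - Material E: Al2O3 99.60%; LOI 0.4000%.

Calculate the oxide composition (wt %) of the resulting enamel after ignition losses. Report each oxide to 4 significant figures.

All internal work keeps full float precision at all times — values along the way are shown, rounded to four significant figures, between the steps — every reported result is rounded a single time; derived quantities, including LOI, five oxide percentages, totals, yield, net glass mass, are recomputed starting from the weights on 1811 g of glass at exact precision, as given in question or answer.
Mass of each oxide from the mix:
  ZrO2: 212.2·0.6711 = 142.4 g
  Al2O3: 1253·0.003000 + 193.2·0.9960 = 196.2 g
  SiO2: 212.2·0.3279 + 1253·0.9950 = 1316 g
  ZnO: 81.70·0.9980 = 81.54 g
  Na2O: 173.3·0.4328 = 75.00 g
LOI: 212.2·0.001000 + 173.3·0.5672 + 1253·0.002000 + 81.70·0.002000 + 193.2·0.004000 = 102.0 g
Resulting glass, batch − LOI: 1913 − 102.0 = 1811 g (equal to the oxide-mass sum)
wt % = oxide mass / glass mass × 100

Glass mass = 1811 g (batch 1913 − LOI 102.0).
Composition: ZrO2 7.862%, Al2O3 10.83%, SiO2 72.67%, ZnO 4.501%, Na2O 4.141%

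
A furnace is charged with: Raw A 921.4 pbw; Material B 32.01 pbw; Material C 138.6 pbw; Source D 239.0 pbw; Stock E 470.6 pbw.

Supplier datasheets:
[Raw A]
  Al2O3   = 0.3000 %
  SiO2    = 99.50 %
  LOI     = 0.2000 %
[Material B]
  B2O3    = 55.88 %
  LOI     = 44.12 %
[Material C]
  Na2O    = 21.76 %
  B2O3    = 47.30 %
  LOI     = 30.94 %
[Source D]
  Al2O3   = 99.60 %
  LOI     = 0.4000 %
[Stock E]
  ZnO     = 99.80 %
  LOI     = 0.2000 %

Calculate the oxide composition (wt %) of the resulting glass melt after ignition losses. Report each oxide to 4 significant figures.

Intermediates are displayed, rounded to four significant digits, within the worked lines; full precision is held at each step — each reported figure takes a single rounding. The derived quantities (LOI, the yield, the five compositions, the totals, glass mass) are computed at exact precision using the weight values for 1741 pbw of glass as written in question or answer.
Oxide masses out of the charge:
  Al2O3: 921.4·0.003000 + 239.0·0.9960 = 240.8 pbw
  Na2O: 138.6·0.2176 = 30.16 pbw
  ZnO: 470.6·0.9980 = 469.7 pbw
  B2O3: 32.01·0.5588 + 138.6·0.4730 = 83.44 pbw
  SiO2: 921.4·0.9950 = 916.8 pbw
LOI: 921.4·0.002000 + 32.01·0.4412 + 138.6·0.3094 + 239.0·0.004000 + 470.6·0.002000 = 60.75 pbw
Glass = total batch minus LOI = 1802 − 60.75 = 1741 pbw (the oxide masses sum to this)
percent by weight: oxide/glass ×100

Glass mass = 1741 pbw (batch 1802 − LOI 60.75).
Composition: Al2O3 13.83%, Na2O 1.732%, ZnO 26.98%, B2O3 4.793%, SiO2 52.66%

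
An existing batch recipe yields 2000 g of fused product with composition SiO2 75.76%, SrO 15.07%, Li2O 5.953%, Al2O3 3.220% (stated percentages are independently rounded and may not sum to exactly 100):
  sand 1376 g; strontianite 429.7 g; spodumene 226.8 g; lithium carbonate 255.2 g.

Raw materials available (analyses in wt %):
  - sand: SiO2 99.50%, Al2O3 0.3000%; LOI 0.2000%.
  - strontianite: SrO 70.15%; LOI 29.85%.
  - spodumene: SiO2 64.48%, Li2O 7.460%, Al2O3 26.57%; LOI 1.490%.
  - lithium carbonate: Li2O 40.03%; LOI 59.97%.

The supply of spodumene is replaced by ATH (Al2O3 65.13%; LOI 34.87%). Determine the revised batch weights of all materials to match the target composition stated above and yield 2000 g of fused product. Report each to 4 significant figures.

Revised batch per 2000 g fused product:
  sand: 1523 g
  strontianite: 429.7 g
  ATH: 91.86 g
  lithium carbonate: 297.4 g
Total batch = 2342 g; LOI loss = 341.7 g

All internal work runs at full float precision end to end; mid-chain values are shown rounded to four significant figures across the worked steps. Each reported result is rounded exactly once — derived quantities are recomputed from the batch weights for 2000 g of glass at full float precision (glass mass, LOI, the totals, yield, four oxide percentages), as quoted within the question or the answer.
Target masses of each oxide per 2000 g fused product:
  SiO2: 75.76% × 2000 = 1515 g
  SrO: 15.07% × 2000 = 301.4 g
  Li2O: 5.953% × 2000 = 119.1 g
  Al2O3: 3.220% × 2000 = 64.40 g
Oxide-by-oxide audit using the reported weights, for the quoted basis mass (sum by sum, the targets are met within answer rounding):
  SiO2: 1523·0.9950 = 1515 g (target 1515 g)
  SrO: 429.7·0.7015 = 301.4 g (target 301.4 g)
  Li2O: 297.4·0.4003 = 119.0 g (target 119.1 g)
  Al2O3: 1523·0.003000 + 91.86·0.6513 = 64.40 g (target 64.40 g)
Glass-mass bookkeeping: net batch after ignition = 2000 g (targets for the oxides total 2000 g; the stated basis being 2000 g — gaps are rounding artifacts).
Total batch = Σ batch = 2342 g; loss to ignition Σ batch·LOI = 341.7 g; as yield: glass ÷ batch → 85.41%.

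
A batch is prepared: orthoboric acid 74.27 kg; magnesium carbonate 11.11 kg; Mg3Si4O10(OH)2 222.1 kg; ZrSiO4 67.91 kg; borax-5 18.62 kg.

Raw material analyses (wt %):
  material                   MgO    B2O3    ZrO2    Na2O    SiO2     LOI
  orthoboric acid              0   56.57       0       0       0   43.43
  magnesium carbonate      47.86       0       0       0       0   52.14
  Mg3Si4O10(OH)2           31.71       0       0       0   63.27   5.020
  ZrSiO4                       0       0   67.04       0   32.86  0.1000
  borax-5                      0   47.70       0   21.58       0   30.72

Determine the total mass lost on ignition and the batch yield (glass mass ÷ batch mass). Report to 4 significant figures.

LOI loss = 54.99 kg; glass = 339.0 kg; yield = 86.04%

Every computation holds full precision from start to finish — intermediates are displayed rounded off to 4 significant figures at each printed step — a single rounding finalizes every reported number; all derived quantities, which include net glass mass, yield, totals, LOI, five oxide percentages, are recomputed in exact precision, as written in the question or the answer, from the batch weights per 339.0 kg of glass.
LOI of each material in turn:
  orthoboric acid: 74.27 × 0.4343 = 32.26 kg
  magnesium carbonate: 11.11 × 0.5214 = 5.793 kg
  Mg3Si4O10(OH)2: 222.1 × 0.05020 = 11.15 kg
  ZrSiO4: 67.91 × 0.001000 = 0.06791 kg
  borax-5: 18.62 × 0.3072 = 5.720 kg
Total LOI = 54.99 kg
Glass = batch − LOI = 394.0 − 54.99 = 339.0 kg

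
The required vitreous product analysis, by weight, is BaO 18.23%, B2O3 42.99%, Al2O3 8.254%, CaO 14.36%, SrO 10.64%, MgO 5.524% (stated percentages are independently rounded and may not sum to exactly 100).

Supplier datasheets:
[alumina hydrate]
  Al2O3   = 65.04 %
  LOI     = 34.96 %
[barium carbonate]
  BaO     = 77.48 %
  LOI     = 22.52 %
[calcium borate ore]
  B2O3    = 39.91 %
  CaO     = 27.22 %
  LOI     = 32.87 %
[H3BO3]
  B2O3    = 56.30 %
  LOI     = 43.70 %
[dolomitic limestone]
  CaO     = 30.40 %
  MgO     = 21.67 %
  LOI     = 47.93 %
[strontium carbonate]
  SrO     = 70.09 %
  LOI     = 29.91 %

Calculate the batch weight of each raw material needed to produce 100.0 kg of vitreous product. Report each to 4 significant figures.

Batch per 100.0 kg vitreous product:
  alumina hydrate: 12.69 kg
  barium carbonate: 23.53 kg
  calcium borate ore: 24.29 kg
  H3BO3: 59.14 kg
  dolomitic limestone: 25.49 kg
  strontium carbonate: 15.18 kg
Total batch = 160.3 kg; LOI loss = 60.32 kg; yield = 62.37%

Exact precision is kept at each step; mid-chain values are displayed with 4-significant-digit rounding at each printed step; every reported number is rounded only once. All derived quantities (six oxide percentages, net glass mass, ignition loss, totals, yield) are carried at full float precision from the batch weights per 100.0 kg of glass as given in question or answer.
Target masses of each oxide per 100.0 kg vitreous product:
  BaO: 18.23% × 100.0 = 18.23 kg
  B2O3: 42.99% × 100.0 = 42.99 kg
  Al2O3: 8.254% × 100.0 = 8.254 kg
  CaO: 14.36% × 100.0 = 14.36 kg
  SrO: 10.64% × 100.0 = 10.64 kg
  MgO: 5.524% × 100.0 = 5.524 kg
Oxide-by-oxide audit given the weights on record, on the stated basis (sums match the target masses up to rounding of the answer):
  BaO: 23.53·0.7748 = 18.23 kg (target 18.23 kg)
  B2O3: 24.29·0.3991 + 59.14·0.5630 = 42.99 kg (target 42.99 kg)
  Al2O3: 12.69·0.6504 = 8.254 kg (target 8.254 kg)
  CaO: 24.29·0.2722 + 25.49·0.3040 = 14.36 kg (target 14.36 kg)
  SrO: 15.18·0.7009 = 10.64 kg (target 10.64 kg)
  MgO: 25.49·0.2167 = 5.524 kg (target 5.524 kg)
Glass-mass sanity pass: total batch − LOI = 100.0 kg (per-oxide target masses sum to 100.0 kg; basis as stated: 100.0 kg — a pure rounding effect).
Whole-batch sum: Σ batch = 160.3 kg; Σ batch·LOI gives LOI loss = 60.32 kg; yield: glass divided by total = 62.37%.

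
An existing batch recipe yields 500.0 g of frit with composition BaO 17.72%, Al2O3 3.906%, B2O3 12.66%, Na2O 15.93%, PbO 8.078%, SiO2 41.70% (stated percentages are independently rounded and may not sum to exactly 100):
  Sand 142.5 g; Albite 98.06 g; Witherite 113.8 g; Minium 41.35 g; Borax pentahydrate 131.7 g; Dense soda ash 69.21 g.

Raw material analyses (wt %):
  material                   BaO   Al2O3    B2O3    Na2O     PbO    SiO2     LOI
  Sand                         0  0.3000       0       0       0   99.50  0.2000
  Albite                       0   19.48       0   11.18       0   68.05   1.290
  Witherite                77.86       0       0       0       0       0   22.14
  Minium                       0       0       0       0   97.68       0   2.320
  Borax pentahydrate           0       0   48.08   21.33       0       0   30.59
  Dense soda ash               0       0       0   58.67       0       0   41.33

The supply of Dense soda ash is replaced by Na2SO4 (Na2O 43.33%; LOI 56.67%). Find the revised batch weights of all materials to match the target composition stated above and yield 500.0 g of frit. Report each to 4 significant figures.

Full precision is kept all the way through. Rounding to four significant digits applies to each intermediate as printed. A single rounding produces every reported number; all derived quantities (the yield, net glass mass, six oxide percentages, the totals, ignition loss) are rebuilt using the weight values on 500.0 g of glass at full float precision as quoted within question or answer.
Target oxide masses per 500.0 g frit:
  BaO: 17.72% × 500.0 = 88.60 g
  Al2O3: 3.906% × 500.0 = 19.53 g
  B2O3: 12.66% × 500.0 = 63.30 g
  Na2O: 15.93% × 500.0 = 79.65 g
  PbO: 8.078% × 500.0 = 40.39 g
  SiO2: 41.70% × 500.0 = 208.5 g
Verifying the oxide balance given the weights on record, relative to the basis at hand (oxide sums agree with the targets given rounding of the digits):
  BaO: 113.8·0.7786 = 88.60 g (target 88.60 g)
  Al2O3: 142.5·0.003000 + 98.06·0.1948 = 19.53 g (target 19.53 g)
  B2O3: 131.7·0.4808 = 63.32 g (target 63.30 g)
  Na2O: 98.06·0.1118 + 131.7·0.2133 + 93.71·0.4333 = 79.66 g (target 79.65 g)
  PbO: 41.35·0.9768 = 40.39 g (target 40.39 g)
  SiO2: 142.5·0.9950 + 98.06·0.6805 = 208.5 g (target 208.5 g)
Glass-mass closure: the batch minus its LOI: 500.0 g (per-oxide target masses sum to 500.0 g; the stated basis being 500.0 g — rounding explains the deltas).
Batch total: Σ batch = 621.1 g; ignition loss, Σ(batch × LOI) = 121.1 g; yield: glass divided by total = 80.50%.

Revised batch per 500.0 g frit:
  Sand: 142.5 g
  Albite: 98.06 g
  Witherite: 113.8 g
  Minium: 41.35 g
  Borax pentahydrate: 131.7 g
  Na2SO4: 93.71 g
Total batch = 621.1 g; LOI loss = 121.1 g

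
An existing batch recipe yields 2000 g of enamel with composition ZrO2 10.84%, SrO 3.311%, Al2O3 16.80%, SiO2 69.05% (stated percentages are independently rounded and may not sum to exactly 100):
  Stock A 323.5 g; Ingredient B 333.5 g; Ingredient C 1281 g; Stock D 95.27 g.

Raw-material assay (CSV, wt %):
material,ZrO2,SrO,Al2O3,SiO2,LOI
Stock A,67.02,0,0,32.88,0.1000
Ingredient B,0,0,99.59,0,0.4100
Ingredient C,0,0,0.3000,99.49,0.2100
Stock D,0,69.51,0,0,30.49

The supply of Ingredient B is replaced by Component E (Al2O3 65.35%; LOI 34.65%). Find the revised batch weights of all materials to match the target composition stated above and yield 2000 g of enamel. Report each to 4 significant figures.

Intermediates are printed rounded to four significant digits within the worked lines; the working math holds full float precision from start to finish; each reported figure is rounded exactly once. The derived quantities are carried starting from the weights per 2000 g of glass in full precision (four oxide percentages, totals, yield, glass mass, ignition loss) precisely as stated by the problem or answer text.
Oxide mass targets, per 2000 g enamel:
  ZrO2: 10.84% × 2000 = 216.8 g
  SrO: 3.311% × 2000 = 66.22 g
  Al2O3: 16.80% × 2000 = 336.0 g
  SiO2: 69.05% × 2000 = 1381 g
A balance pass over the oxides, per the reported batch figures, under the basis named above (oxide sums agree with the targets net of answer rounding effects):
  ZrO2: 323.5·0.6702 = 216.8 g (target 216.8 g)
  SrO: 95.27·0.6951 = 66.22 g (target 66.22 g)
  Al2O3: 508.3·0.6535 + 1281·0.003000 = 336.0 g (target 336.0 g)
  SiO2: 323.5·0.3288 + 1281·0.9949 = 1381 g (target 1381 g)
Glass mass check: total batch − LOI = 2000 g (per-oxide target masses sum to 2000 g; against the stated basis, 2000 g — any gap is answer rounding).
Adding the batch up: Σ batch = 2208 g; loss to ignition Σ batch·LOI = 208.2 g; the yield ratio, glass ÷ batch: 90.57%.

Revised batch per 2000 g enamel:
  Stock A: 323.5 g
  Component E: 508.3 g
  Ingredient C: 1281 g
  Stock D: 95.27 g
Total batch = 2208 g; LOI loss = 208.2 g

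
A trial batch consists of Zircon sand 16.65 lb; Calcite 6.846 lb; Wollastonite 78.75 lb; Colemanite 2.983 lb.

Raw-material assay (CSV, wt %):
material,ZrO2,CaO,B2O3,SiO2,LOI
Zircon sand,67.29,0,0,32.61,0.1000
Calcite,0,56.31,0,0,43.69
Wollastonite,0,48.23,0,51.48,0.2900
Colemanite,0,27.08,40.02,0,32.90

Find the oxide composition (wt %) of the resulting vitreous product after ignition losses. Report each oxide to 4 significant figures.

Glass mass = 101.0 lb (batch 105.2 − LOI 4.217).
Composition: ZrO2 11.09%, CaO 42.22%, B2O3 1.182%, SiO2 45.51%

Values along the way are shown (rounded to four significant digits) as written — every computation maintains full float precision at every stage. A single rounding yields each reported number; derived quantities (yield, four oxide percentages, glass mass, the totals, LOI) are re-derived in exact precision from the weighed amounts at 101.0 lb of glass, as quoted within question or answer.
Oxide-by-oxide delivered mass:
  ZrO2: 16.65·0.6729 = 11.20 lb
  CaO: 6.846·0.5631 + 78.75·0.4823 + 2.983·0.2708 = 42.64 lb
  B2O3: 2.983·0.4002 = 1.194 lb
  SiO2: 16.65·0.3261 + 78.75·0.5148 = 45.97 lb
LOI: 16.65·0.001000 + 6.846·0.4369 + 78.75·0.002900 + 2.983·0.3290 = 4.217 lb
Net of LOI, the glass mass = 105.2 − 4.217 = 101.0 lb (equal to the oxide-mass sum)
wt % = 100 × oxide mass / glass mass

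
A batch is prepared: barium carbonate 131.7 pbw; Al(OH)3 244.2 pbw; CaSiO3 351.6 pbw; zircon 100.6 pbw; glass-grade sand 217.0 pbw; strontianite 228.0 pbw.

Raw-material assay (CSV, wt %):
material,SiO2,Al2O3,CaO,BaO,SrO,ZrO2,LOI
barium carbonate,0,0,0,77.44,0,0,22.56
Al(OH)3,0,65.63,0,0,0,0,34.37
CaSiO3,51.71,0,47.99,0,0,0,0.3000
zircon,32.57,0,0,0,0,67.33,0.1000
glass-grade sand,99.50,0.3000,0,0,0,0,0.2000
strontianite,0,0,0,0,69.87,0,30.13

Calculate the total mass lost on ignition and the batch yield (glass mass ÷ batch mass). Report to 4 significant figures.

LOI loss = 183.9 pbw; glass = 1089 pbw; yield = 85.55%

The whole derivation carries exact precision from first step to last. Values along the way are shown, with 4-significant-figure rounding, when written out; exactly one rounding is applied to each reported figure; all derived quantities (the yield, six oxide percentages, net glass mass, LOI, totals) are recomputed starting from the weights per 1089 pbw of glass at exact precision as they appear in the problem or answer text.
LOI of each material in turn:
  barium carbonate: 131.7 × 0.2256 = 29.71 pbw
  Al(OH)3: 244.2 × 0.3437 = 83.93 pbw
  CaSiO3: 351.6 × 0.003000 = 1.055 pbw
  zircon: 100.6 × 0.001000 = 0.1006 pbw
  glass-grade sand: 217.0 × 0.002000 = 0.4340 pbw
  strontianite: 228.0 × 0.3013 = 68.70 pbw
Total LOI = 183.9 pbw
Glass = batch − LOI = 1273 − 183.9 = 1089 pbw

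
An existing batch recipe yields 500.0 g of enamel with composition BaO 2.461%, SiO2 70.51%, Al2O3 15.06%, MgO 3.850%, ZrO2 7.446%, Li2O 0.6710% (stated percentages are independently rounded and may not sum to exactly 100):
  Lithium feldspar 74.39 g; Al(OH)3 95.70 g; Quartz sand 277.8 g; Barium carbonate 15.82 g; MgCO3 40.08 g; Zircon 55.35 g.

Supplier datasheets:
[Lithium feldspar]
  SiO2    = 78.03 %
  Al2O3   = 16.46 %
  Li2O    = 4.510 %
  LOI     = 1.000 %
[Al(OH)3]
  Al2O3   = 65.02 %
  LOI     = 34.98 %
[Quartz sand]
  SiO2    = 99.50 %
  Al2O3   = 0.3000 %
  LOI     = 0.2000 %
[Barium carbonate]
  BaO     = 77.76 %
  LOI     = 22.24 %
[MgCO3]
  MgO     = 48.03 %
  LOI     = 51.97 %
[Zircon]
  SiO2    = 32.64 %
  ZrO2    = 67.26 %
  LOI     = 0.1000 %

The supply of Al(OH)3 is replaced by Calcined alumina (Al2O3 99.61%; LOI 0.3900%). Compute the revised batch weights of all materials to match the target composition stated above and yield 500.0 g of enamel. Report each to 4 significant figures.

In-progress results are rounded to 4 significant digits as shown. All internal work maintains full precision through every step. Every reported value is rounded a single time; the derived quantities are rebuilt at full float precision (yield, the totals, net glass mass, six oxide percentages, LOI) using the weight values on 500.0 g of glass, exactly as shown in problem or answer.
Target masses of each oxide per 500.0 g enamel:
  BaO: 2.461% × 500.0 = 12.30 g
  SiO2: 70.51% × 500.0 = 352.6 g
  Al2O3: 15.06% × 500.0 = 75.30 g
  MgO: 3.850% × 500.0 = 19.25 g
  ZrO2: 7.446% × 500.0 = 37.23 g
  Li2O: 0.6710% × 500.0 = 3.355 g
Balance tally, oxide-wise, given the weights on record, on the stated basis (target by target, the sums agree given rounding of the digits):
  BaO: 15.82·0.7776 = 12.30 g (target 12.30 g)
  SiO2: 74.39·0.7803 + 277.8·0.9950 + 55.35·0.3264 = 352.5 g (target 352.6 g)
  Al2O3: 74.39·0.1646 + 62.47·0.9961 + 277.8·0.003000 = 75.30 g (target 75.30 g)
  MgO: 40.08·0.4803 = 19.25 g (target 19.25 g)
  ZrO2: 55.35·0.6726 = 37.23 g (target 37.23 g)
  Li2O: 74.39·0.04510 = 3.355 g (target 3.355 g)
Glass-mass bookkeeping: net batch after ignition = 500.0 g (summing oxide targets gives 500.0 g; stated basis 500.0 g — any gap is answer rounding).
Summing the batch: Σ batch = 525.9 g; the LOI term Σ batch·LOI equals 25.95 g; yield: glass divided by total = 95.07%.

Revised batch per 500.0 g enamel:
  Lithium feldspar: 74.39 g
  Calcined alumina: 62.47 g
  Quartz sand: 277.8 g
  Barium carbonate: 15.82 g
  MgCO3: 40.08 g
  Zircon: 55.35 g
Total batch = 525.9 g; LOI loss = 25.95 g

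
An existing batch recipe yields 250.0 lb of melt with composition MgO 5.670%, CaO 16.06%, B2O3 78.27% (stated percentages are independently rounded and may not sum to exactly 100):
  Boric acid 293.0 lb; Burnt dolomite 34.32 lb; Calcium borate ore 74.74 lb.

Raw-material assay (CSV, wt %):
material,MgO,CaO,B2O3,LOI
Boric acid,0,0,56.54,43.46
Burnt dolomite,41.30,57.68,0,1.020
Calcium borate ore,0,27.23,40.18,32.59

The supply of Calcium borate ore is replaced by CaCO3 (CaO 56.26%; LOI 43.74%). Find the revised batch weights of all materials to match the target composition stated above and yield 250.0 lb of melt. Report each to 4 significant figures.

Revised batch per 250.0 lb melt:
  Boric acid: 346.1 lb
  Burnt dolomite: 34.32 lb
  CaCO3: 36.18 lb
Total batch = 416.6 lb; LOI loss = 166.6 lb

The whole derivation carries exact precision at every stage; in-progress results are displayed rounded to 4 significant figures alongside each step — every reported result is rounded exactly once; derived quantities, including the three compositions, LOI, totals, yield, net glass mass, are recomputed starting from the weights per 250.0 lb of glass in exact precision as written in question or answer.
Oxide-by-oxide targets in 250.0 lb melt:
  MgO: 5.670% × 250.0 = 14.18 lb
  CaO: 16.06% × 250.0 = 40.15 lb
  B2O3: 78.27% × 250.0 = 195.7 lb
Mass-balance tally per oxide with the batch weights as given, under the basis named above (every target is met by its sum inside rounding margins):
  MgO: 34.32·0.4130 = 14.17 lb (target 14.18 lb)
  CaO: 34.32·0.5768 + 36.18·0.5626 = 40.15 lb (target 40.15 lb)
  B2O3: 346.1·0.5654 = 195.7 lb (target 195.7 lb)
Mass balance on the glass: net batch after ignition = 250.0 lb (the targets, summed, come to 250.0 lb; the stated basis being 250.0 lb — a pure rounding effect).
Batch total: Σ batch = 416.6 lb; the LOI term Σ batch·LOI equals 166.6 lb; yield = glass ÷ total batch = 60.01%.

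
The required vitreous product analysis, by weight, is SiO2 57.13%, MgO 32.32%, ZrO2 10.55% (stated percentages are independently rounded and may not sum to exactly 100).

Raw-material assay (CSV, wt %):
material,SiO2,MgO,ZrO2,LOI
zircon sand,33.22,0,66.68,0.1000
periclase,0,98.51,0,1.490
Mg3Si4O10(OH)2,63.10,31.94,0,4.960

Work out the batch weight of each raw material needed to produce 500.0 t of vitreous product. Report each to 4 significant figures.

Values along the way are shown with 4-significant-digit rounding on the page; each numeric step keeps full precision end to end. Each reported number receives exactly one rounding. All derived quantities (three oxide percentages, net glass mass, ignition loss, the totals, yield) are rebuilt in full precision from the weighed amounts on 500.0 t of glass as they appear in either problem or answer.
Target oxide masses per 500.0 t vitreous product:
  SiO2: 57.13% × 500.0 = 285.6 t
  MgO: 32.32% × 500.0 = 161.6 t
  ZrO2: 10.55% × 500.0 = 52.75 t
Mass-balance tally per oxide applying the batch weights above, at the basis given (summed amounts equal target values modulo rounding of the values):
  SiO2: 79.11·0.3322 + 411.0·0.6310 = 285.6 t (target 285.6 t)
  MgO: 30.77·0.9851 + 411.0·0.3194 = 161.6 t (target 161.6 t)
  ZrO2: 79.11·0.6668 = 52.75 t (target 52.75 t)
The glass-mass cross-check: total batch − LOI = 500.0 t (targets for the oxides total 500.0 t; basis as stated: 500.0 t — rounding explains the deltas).
Total batch = Σ batch = 520.9 t; Σ batch·LOI gives LOI loss = 20.92 t; as yield: glass ÷ batch → 95.98%.

Batch per 500.0 t vitreous product:
  zircon sand: 79.11 t
  periclase: 30.77 t
  Mg3Si4O10(OH)2: 411.0 t
Total batch = 520.9 t; LOI loss = 20.92 t; yield = 95.98%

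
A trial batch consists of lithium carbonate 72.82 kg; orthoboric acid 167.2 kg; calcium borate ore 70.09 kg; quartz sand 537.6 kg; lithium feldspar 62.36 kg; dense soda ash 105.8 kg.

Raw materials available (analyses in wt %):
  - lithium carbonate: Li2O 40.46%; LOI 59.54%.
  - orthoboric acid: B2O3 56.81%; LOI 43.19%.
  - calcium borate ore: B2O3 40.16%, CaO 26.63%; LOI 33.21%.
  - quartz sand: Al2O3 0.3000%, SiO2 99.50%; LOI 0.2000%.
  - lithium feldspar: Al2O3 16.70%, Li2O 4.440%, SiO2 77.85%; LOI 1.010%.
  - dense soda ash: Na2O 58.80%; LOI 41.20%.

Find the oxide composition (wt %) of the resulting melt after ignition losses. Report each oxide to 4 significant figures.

Values along the way are displayed rounded off to 4 significant figures when written out — the working math carries full float precision from start to finish — every reported figure takes exactly one rounding; derived quantities (net glass mass, the yield, the six compositions, LOI, totals) are recomputed from the batch weights per 831.7 kg of glass at exact precision as given in problem or answer.
Delivered oxide masses:
  B2O3: 167.2·0.5681 + 70.09·0.4016 = 123.1 kg
  CaO: 70.09·0.2663 = 18.66 kg
  Na2O: 105.8·0.5880 = 62.21 kg
  Al2O3: 537.6·0.003000 + 62.36·0.1670 = 12.03 kg
  Li2O: 72.82·0.4046 + 62.36·0.04440 = 32.23 kg
  SiO2: 537.6·0.9950 + 62.36·0.7785 = 583.5 kg
LOI: 72.82·0.5954 + 167.2·0.4319 + 70.09·0.3321 + 537.6·0.002000 + 62.36·0.01010 + 105.8·0.4120 = 184.1 kg
Glass mass = batch − LOI = 1016 − 184.1 = 831.7 kg (consistent with Σ oxide mass)
percent share: oxide ÷ glass, ×100

Glass mass = 831.7 kg (batch 1016 − LOI 184.1).
Composition: B2O3 14.80%, CaO 2.244%, Na2O 7.480%, Al2O3 1.446%, Li2O 3.875%, SiO2 70.15%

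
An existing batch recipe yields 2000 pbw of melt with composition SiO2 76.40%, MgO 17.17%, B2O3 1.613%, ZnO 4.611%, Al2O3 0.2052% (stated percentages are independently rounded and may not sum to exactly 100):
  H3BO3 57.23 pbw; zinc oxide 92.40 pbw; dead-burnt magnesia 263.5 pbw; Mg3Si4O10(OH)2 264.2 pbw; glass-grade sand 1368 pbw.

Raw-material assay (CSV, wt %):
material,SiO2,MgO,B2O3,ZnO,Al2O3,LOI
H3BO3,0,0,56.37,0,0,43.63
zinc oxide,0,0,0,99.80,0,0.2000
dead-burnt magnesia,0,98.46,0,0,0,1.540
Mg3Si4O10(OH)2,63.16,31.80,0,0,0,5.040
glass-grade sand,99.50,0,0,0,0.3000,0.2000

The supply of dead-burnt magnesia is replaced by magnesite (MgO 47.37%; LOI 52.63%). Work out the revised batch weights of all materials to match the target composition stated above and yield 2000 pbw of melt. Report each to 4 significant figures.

Rounding to four significant figures applies to each mid-chain value as displayed — all internal work carries full float precision at each step — every reported number sees exactly one rounding — the derived quantities are recomputed from the batch weights on 2000 pbw of glass in exact precision (totals, LOI, yield, the five compositions, net glass mass), exactly as shown in the question or the answer.
Target masses of each oxide per 2000 pbw melt:
  SiO2: 76.40% × 2000 = 1528 pbw
  MgO: 17.17% × 2000 = 343.4 pbw
  B2O3: 1.613% × 2000 = 32.26 pbw
  ZnO: 4.611% × 2000 = 92.22 pbw
  Al2O3: 0.2052% × 2000 = 4.104 pbw
Mass-balance tally per oxide given the weights on record, on the stated basis (sum by sum, the targets are met exact up to rounding of places):
  SiO2: 264.2·0.6316 + 1368·0.9950 = 1528 pbw (target 1528 pbw)
  MgO: 547.6·0.4737 + 264.2·0.3180 = 343.4 pbw (target 343.4 pbw)
  B2O3: 57.23·0.5637 = 32.26 pbw (target 32.26 pbw)
  ZnO: 92.40·0.9980 = 92.22 pbw (target 92.22 pbw)
  Al2O3: 1368·0.003000 = 4.104 pbw (target 4.104 pbw)
Glass-mass bookkeeping: batch Σ − ignition loss = 2000 pbw (per-oxide target masses sum to 2000 pbw; versus the stated basis of 2000 pbw — differing by rounding only).
Adding the batch up: Σ batch = 2329 pbw; LOI removed, Σ of batch·LOI: 329.4 pbw; as yield: glass ÷ batch → 85.86%.

Revised batch per 2000 pbw melt:
  H3BO3: 57.23 pbw
  zinc oxide: 92.40 pbw
  magnesite: 547.6 pbw
  Mg3Si4O10(OH)2: 264.2 pbw
  glass-grade sand: 1368 pbw
Total batch = 2329 pbw; LOI loss = 329.4 pbw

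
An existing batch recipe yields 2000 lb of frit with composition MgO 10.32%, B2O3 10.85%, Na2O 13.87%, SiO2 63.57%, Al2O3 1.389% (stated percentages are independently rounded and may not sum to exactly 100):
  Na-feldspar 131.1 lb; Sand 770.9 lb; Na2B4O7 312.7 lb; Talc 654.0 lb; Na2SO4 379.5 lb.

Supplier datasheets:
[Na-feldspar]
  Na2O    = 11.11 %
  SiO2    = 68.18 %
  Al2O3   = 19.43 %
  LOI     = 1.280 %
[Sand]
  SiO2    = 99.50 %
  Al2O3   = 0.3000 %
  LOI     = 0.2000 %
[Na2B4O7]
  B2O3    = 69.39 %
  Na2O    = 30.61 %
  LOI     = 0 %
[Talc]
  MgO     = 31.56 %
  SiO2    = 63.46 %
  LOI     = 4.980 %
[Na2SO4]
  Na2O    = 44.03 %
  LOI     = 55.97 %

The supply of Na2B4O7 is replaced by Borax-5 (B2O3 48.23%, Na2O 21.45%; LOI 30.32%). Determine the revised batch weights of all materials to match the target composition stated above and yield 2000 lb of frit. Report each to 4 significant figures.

The whole derivation maintains full precision at all times — the intermediate values are printed, rounded to 4 significant digits, at each printed step — each reported number includes exactly one rounding; the derived quantities, including LOI, the yield, the five compositions, glass mass, the totals, are recomputed from the batch weights per 2000 lb of glass at full float precision precisely as stated by question or answer.
Per-oxide target masses for 2000 lb frit:
  MgO: 10.32% × 2000 = 206.4 lb
  B2O3: 10.85% × 2000 = 217.0 lb
  Na2O: 13.87% × 2000 = 277.4 lb
  SiO2: 63.57% × 2000 = 1271 lb
  Al2O3: 1.389% × 2000 = 27.78 lb
Verifying the oxide balance from the weights as reported, on the stated basis (delivered sums recover each target once rounding is allowed for):
  MgO: 654.0·0.3156 = 206.4 lb (target 206.4 lb)
  B2O3: 449.9·0.4823 = 217.0 lb (target 217.0 lb)
  Na2O: 131.1·0.1111 + 449.9·0.2145 + 377.8·0.4403 = 277.4 lb (target 277.4 lb)
  SiO2: 131.1·0.6818 + 770.9·0.9950 + 654.0·0.6346 = 1271 lb (target 1271 lb)
  Al2O3: 131.1·0.1943 + 770.9·0.003000 = 27.79 lb (target 27.78 lb)
The glass-mass cross-check: total batch − LOI = 2000 lb (the Σ of target masses is 2000 lb; versus the stated basis of 2000 lb — rounding explains the deltas).
Total batch = Σ batch = 2384 lb; the LOI term Σ batch·LOI equals 383.7 lb; the yield ratio, glass ÷ batch: 83.91%.

Revised batch per 2000 lb frit:
  Na-feldspar: 131.1 lb
  Sand: 770.9 lb
  Borax-5: 449.9 lb
  Talc: 654.0 lb
  Na2SO4: 377.8 lb
Total batch = 2384 lb; LOI loss = 383.7 lb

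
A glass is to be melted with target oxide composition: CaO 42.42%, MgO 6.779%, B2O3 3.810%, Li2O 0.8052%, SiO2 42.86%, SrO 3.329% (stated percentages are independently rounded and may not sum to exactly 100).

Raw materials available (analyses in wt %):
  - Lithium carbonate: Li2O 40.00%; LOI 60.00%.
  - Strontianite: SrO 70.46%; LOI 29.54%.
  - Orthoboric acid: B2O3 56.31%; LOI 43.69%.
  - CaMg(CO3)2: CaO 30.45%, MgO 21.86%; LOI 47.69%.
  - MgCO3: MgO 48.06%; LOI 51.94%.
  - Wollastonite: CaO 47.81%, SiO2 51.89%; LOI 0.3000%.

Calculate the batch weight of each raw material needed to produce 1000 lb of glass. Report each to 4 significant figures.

Each numeric step maintains full float precision all the way through. The intermediate values are printed, with 4-significant-digit rounding, at each printed step — exactly one rounding goes into every reported figure; all derived quantities (totals, LOI, six oxide percentages, net glass mass, yield) are computed at full float precision from the batch weights at 1000 lb of glass, as given in the question or the answer.
Target oxide masses per 1000 lb glass:
  CaO: 42.42% × 1000 = 424.2 lb
  MgO: 6.779% × 1000 = 67.79 lb
  B2O3: 3.810% × 1000 = 38.10 lb
  Li2O: 0.8052% × 1000 = 8.052 lb
  SiO2: 42.86% × 1000 = 428.6 lb
  SrO: 3.329% × 1000 = 33.29 lb
Balance tally, oxide-wise, using the reported weights, at the basis given (oxide sums agree with the targets up to rounding of the answer):
  CaO: 96.22·0.3045 + 826.0·0.4781 = 424.2 lb (target 424.2 lb)
  MgO: 96.22·0.2186 + 97.29·0.4806 = 67.79 lb (target 67.79 lb)
  B2O3: 67.66·0.5631 = 38.10 lb (target 38.10 lb)
  Li2O: 20.13·0.4000 = 8.052 lb (target 8.052 lb)
  SiO2: 826.0·0.5189 = 428.6 lb (target 428.6 lb)
  SrO: 47.25·0.7046 = 33.29 lb (target 33.29 lb)
Glass-mass bookkeeping: Σ batch − LOI loss = 1000 lb (targets for the oxides total 1000 lb; with the basis standing at 1000 lb — gaps are rounding artifacts).
Summing the batch: Σ batch = 1155 lb; Σ batch·LOI gives LOI loss = 154.5 lb; glass ÷ batch gives a yield of 86.62%.

Batch per 1000 lb glass:
  Lithium carbonate: 20.13 lb
  Strontianite: 47.25 lb
  Orthoboric acid: 67.66 lb
  CaMg(CO3)2: 96.22 lb
  MgCO3: 97.29 lb
  Wollastonite: 826.0 lb
Total batch = 1155 lb; LOI loss = 154.5 lb; yield = 86.62%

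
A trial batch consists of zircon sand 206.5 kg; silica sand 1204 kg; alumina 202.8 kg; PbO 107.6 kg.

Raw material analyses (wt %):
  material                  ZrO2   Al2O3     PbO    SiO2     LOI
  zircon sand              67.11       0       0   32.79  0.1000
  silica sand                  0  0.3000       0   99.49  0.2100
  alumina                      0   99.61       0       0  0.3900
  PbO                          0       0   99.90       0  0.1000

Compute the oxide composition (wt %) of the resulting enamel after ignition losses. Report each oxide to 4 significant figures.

Full float precision is kept end to end; values along the way are printed rounded off to 4 significant figures between the steps; each reported number receives exactly one rounding. Derived quantities are carried using the weight values on 1717 kg of glass at full float precision (the totals, yield, ignition loss, the four compositions, glass mass) as written in the problem or answer text.
Mass of each oxide from the mix:
  ZrO2: 206.5·0.6711 = 138.6 kg
  Al2O3: 1204·0.003000 + 202.8·0.9961 = 205.6 kg
  PbO: 107.6·0.9990 = 107.5 kg
  SiO2: 206.5·0.3279 + 1204·0.9949 = 1266 kg
LOI: 206.5·0.001000 + 1204·0.002100 + 202.8·0.003900 + 107.6·0.001000 = 3.633 kg
The glass mass, total less LOI, = 1721 − 3.633 = 1717 kg (consistent with Σ oxide mass)
percent by weight: oxide/glass ×100

Glass mass = 1717 kg (batch 1721 − LOI 3.633).
Composition: ZrO2 8.070%, Al2O3 11.97%, PbO 6.260%, SiO2 73.70%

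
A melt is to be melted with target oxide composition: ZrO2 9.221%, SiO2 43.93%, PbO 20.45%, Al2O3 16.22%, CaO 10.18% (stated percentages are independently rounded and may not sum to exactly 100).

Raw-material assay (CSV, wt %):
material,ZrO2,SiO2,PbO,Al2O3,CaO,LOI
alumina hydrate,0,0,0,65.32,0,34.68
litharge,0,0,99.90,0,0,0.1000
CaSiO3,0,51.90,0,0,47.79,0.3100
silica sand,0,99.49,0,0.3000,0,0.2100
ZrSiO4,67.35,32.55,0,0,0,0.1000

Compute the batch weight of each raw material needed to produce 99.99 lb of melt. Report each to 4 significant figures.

All arithmetic maintains exact precision at each step — in-progress results are printed rounded to four significant digits alongside each step; each reported result is rounded just once. Derived quantities (glass mass, the totals, yield, LOI, five oxide percentages) are rebuilt at full precision from the weighed amounts at 99.99 lb of glass, as written in the problem or the answer.
Per-oxide target masses for 99.99 lb melt:
  ZrO2: 9.221% × 99.99 = 9.220 lb
  SiO2: 43.93% × 99.99 = 43.93 lb
  PbO: 20.45% × 99.99 = 20.45 lb
  Al2O3: 16.22% × 99.99 = 16.22 lb
  CaO: 10.18% × 99.99 = 10.18 lb
Balance tally, oxide-wise, with the batch weights as given, against the basis in use (each sum matches its target mass modulo rounding of the values):
  ZrO2: 13.69·0.6735 = 9.220 lb (target 9.220 lb)
  SiO2: 21.30·0.5190 + 28.56·0.9949 + 13.69·0.3255 = 43.93 lb (target 43.93 lb)
  PbO: 20.47·0.9990 = 20.45 lb (target 20.45 lb)
  Al2O3: 24.70·0.6532 + 28.56·0.003000 = 16.22 lb (target 16.22 lb)
  CaO: 21.30·0.4779 = 10.18 lb (target 10.18 lb)
Glass-mass closure: batch total minus LOI = 99.99 lb (summing oxide targets gives 99.99 lb; stated basis 99.99 lb — any gap is answer rounding).
Adding the batch up: Σ batch = 108.7 lb; Σ batch·LOI gives LOI loss = 8.726 lb; yield, glass over the total, = 91.97%.

Batch per 99.99 lb melt:
  alumina hydrate: 24.70 lb
  litharge: 20.47 lb
  CaSiO3: 21.30 lb
  silica sand: 28.56 lb
  ZrSiO4: 13.69 lb
Total batch = 108.7 lb; LOI loss = 8.726 lb; yield = 91.97%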